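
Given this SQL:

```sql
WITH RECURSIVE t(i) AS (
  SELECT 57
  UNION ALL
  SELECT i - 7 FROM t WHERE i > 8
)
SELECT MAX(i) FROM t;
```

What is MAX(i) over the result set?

Base: i=57.
Iteration 1: 57 > 8 holds -> i = 57 - 7 = 50.
Iteration 2: 50 > 8 holds -> i = 50 - 7 = 43.
Iteration 3: 43 > 8 holds -> i = 43 - 7 = 36.
Iteration 4: 36 > 8 holds -> i = 36 - 7 = 29.
Iteration 5: 29 > 8 holds -> i = 29 - 7 = 22.
Iteration 6: 22 > 8 holds -> i = 22 - 7 = 15.
Iteration 7: 15 > 8 holds -> i = 15 - 7 = 8.
Iteration 8: 8 > 8 fails; recursion stops.
i values: 57, 50, 43, 36, 29, 22, 15, 8; the maximum is 57.

57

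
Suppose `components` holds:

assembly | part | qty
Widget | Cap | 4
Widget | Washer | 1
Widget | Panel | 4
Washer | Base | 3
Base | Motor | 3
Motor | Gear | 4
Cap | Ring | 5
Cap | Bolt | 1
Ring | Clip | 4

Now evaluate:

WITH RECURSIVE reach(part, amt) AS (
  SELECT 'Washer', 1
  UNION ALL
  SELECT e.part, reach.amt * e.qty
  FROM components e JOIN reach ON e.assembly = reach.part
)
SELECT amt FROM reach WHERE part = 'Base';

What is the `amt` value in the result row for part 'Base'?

3

Base: (Washer, amt=1).
Iteration 1: components of {Washer} -> Base = 1*3 = 3.
Iteration 2: components of {Base} -> Motor = 3*3 = 9.
Iteration 3: components of {Motor} -> Gear = 9*4 = 36.
Iteration 4: no further components; recursion stops.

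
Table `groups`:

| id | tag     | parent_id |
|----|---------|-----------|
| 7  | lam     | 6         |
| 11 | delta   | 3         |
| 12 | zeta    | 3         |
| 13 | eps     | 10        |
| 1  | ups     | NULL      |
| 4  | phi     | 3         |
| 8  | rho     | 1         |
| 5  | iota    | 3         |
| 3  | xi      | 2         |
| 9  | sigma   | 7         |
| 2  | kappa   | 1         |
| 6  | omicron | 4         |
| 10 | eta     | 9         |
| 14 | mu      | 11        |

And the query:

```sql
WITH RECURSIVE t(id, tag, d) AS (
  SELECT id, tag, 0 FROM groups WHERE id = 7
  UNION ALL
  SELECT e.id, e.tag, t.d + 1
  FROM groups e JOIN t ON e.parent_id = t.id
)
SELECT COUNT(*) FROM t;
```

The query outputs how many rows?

4

Base: id=7 (lam) at d 0.
Iteration 1: rows with parent_id in {7} -> sigma (id 9, d 1).
Iteration 2: rows with parent_id in {9} -> eta (id 10, d 2).
Iteration 3: rows with parent_id in {10} -> eps (id 13, d 3).
Iteration 4: no rows with parent_id in {13}; recursion stops.
Total rows emitted: 4.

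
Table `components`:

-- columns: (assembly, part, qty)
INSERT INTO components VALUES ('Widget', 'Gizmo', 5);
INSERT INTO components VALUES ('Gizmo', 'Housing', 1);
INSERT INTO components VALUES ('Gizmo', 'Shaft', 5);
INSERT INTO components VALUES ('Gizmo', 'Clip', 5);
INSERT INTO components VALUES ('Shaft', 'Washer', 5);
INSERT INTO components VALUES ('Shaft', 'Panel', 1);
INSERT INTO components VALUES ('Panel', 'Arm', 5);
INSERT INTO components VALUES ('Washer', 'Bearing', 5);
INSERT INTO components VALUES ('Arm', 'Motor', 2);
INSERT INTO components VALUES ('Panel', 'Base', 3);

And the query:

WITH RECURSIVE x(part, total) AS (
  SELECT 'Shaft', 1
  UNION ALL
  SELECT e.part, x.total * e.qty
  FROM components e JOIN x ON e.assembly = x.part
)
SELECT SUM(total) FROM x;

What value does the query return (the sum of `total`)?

Base: (Shaft, total=1).
Iteration 1: components of {Shaft} -> Panel = 1*1 = 1, Washer = 1*5 = 5.
Iteration 2: components of {Panel,Washer} -> Arm = 1*5 = 5, Base = 1*3 = 3, Bearing = 5*5 = 25.
Iteration 3: components of {Arm,Base,Bearing} -> Motor = 5*2 = 10.
Iteration 4: no further components; recursion stops.
SUM(total) = 1 + 5 + 1 + 25 + 5 + 3 + 10 = 50.

50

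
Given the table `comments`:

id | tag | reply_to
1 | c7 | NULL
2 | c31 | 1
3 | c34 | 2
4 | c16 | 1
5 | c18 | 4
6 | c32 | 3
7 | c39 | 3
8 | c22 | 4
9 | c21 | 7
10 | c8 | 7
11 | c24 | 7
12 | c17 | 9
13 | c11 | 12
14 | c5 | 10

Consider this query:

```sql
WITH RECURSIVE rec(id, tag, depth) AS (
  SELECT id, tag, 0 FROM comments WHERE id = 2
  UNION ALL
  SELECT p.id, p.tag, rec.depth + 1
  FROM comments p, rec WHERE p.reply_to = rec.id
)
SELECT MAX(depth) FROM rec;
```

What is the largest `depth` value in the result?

Base: id=2 (c31) at depth 0.
Iteration 1: rows with reply_to in {2} -> c34 (id 3, depth 1).
Iteration 2: rows with reply_to in {3} -> c32 (id 6, depth 2), c39 (id 7, depth 2).
Iteration 3: rows with reply_to in {6,7} -> c21 (id 9, depth 3), c8 (id 10, depth 3), c24 (id 11, depth 3).
Iteration 4: rows with reply_to in {9,10,11} -> c17 (id 12, depth 4), c5 (id 14, depth 4).
Iteration 5: rows with reply_to in {12,14} -> c11 (id 13, depth 5).
Iteration 6: no rows with reply_to in {13}; recursion stops.
depth values: 0, 1, 2, 2, 3, 3, 3, 4, 4, 5; the maximum is 5.

5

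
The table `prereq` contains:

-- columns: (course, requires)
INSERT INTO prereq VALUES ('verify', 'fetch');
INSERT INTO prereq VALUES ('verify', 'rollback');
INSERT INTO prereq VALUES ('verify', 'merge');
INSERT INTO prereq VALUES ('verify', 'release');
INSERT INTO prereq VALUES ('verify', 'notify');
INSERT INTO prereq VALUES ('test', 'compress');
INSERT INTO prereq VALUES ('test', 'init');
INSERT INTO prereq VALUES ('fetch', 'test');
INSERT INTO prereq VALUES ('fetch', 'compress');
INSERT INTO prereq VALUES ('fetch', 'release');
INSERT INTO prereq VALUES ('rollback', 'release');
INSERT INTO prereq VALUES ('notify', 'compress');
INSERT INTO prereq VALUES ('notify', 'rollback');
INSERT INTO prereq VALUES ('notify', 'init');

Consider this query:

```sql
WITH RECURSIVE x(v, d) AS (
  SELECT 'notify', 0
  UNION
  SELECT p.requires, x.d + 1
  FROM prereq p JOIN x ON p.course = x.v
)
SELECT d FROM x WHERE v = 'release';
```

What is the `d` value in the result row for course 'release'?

Base: (notify, d=0).
Iteration 1: edges from {notify} -> (compress, d=1), (init, d=1), (rollback, d=1).
Iteration 2: edges from {compress,init,rollback} -> (release, d=2).
Iteration 3: no outgoing edges from {release}; recursion stops.

2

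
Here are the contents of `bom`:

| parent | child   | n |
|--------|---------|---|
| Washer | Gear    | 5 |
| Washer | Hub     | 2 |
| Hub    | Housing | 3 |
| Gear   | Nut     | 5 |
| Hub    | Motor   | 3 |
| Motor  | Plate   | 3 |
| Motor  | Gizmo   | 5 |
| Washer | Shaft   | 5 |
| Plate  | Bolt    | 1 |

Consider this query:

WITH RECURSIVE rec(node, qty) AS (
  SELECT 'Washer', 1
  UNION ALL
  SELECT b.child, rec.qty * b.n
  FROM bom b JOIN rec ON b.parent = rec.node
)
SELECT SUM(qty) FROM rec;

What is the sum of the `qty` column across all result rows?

Base: (Washer, qty=1).
Iteration 1: components of {Washer} -> Gear = 1*5 = 5, Hub = 1*2 = 2, Shaft = 1*5 = 5.
Iteration 2: components of {Gear,Hub,Shaft} -> Housing = 2*3 = 6, Motor = 2*3 = 6, Nut = 5*5 = 25.
Iteration 3: components of {Housing,Motor,Nut} -> Gizmo = 6*5 = 30, Plate = 6*3 = 18.
Iteration 4: components of {Gizmo,Plate} -> Bolt = 18*1 = 18.
Iteration 5: no further components; recursion stops.
SUM(qty) = 1 + 5 + 2 + 5 + 25 + 6 + 6 + 18 + 30 + 18 = 116.

116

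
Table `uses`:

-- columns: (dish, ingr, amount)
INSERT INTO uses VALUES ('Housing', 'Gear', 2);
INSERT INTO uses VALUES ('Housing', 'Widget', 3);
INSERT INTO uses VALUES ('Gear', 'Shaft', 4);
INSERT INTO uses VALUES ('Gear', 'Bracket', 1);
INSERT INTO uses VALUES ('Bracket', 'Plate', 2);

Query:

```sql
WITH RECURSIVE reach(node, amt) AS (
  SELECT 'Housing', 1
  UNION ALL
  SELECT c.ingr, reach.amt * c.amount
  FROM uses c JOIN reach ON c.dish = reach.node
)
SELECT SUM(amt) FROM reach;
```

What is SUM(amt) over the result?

Base: (Housing, amt=1).
Iteration 1: components of {Housing} -> Gear = 1*2 = 2, Widget = 1*3 = 3.
Iteration 2: components of {Gear,Widget} -> Bracket = 2*1 = 2, Shaft = 2*4 = 8.
Iteration 3: components of {Bracket,Shaft} -> Plate = 2*2 = 4.
Iteration 4: no further components; recursion stops.
SUM(amt) = 1 + 2 + 3 + 8 + 2 + 4 = 20.

20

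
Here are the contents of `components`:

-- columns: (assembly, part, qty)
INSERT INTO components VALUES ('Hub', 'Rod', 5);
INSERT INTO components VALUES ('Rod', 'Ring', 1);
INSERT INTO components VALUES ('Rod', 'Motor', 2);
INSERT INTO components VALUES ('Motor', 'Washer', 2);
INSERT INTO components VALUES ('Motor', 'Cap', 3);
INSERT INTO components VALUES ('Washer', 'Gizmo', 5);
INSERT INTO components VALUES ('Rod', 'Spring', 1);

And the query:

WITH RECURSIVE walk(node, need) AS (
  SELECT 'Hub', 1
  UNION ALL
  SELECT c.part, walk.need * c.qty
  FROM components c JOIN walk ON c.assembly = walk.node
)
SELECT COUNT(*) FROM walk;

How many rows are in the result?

Base: (Hub, need=1).
Iteration 1: components of {Hub} -> Rod = 1*5 = 5.
Iteration 2: components of {Rod} -> Motor = 5*2 = 10, Ring = 5*1 = 5, Spring = 5*1 = 5.
Iteration 3: components of {Motor,Ring,Spring} -> Cap = 10*3 = 30, Washer = 10*2 = 20.
Iteration 4: components of {Cap,Washer} -> Gizmo = 20*5 = 100.
Iteration 5: no further components; recursion stops.
Total rows emitted: 8.

8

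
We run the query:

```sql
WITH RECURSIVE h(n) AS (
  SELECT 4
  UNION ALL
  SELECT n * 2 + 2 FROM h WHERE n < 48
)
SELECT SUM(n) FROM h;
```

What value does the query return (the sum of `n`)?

Base: n=4.
Iteration 1: 4 < 48 holds -> n = 4 * 2 + 2 = 10.
Iteration 2: 10 < 48 holds -> n = 10 * 2 + 2 = 22.
Iteration 3: 22 < 48 holds -> n = 22 * 2 + 2 = 46.
Iteration 4: 46 < 48 holds -> n = 46 * 2 + 2 = 94.
Iteration 5: 94 < 48 fails; recursion stops.
SUM(n) = 4 + 10 + 22 + 46 + 94 = 176.

176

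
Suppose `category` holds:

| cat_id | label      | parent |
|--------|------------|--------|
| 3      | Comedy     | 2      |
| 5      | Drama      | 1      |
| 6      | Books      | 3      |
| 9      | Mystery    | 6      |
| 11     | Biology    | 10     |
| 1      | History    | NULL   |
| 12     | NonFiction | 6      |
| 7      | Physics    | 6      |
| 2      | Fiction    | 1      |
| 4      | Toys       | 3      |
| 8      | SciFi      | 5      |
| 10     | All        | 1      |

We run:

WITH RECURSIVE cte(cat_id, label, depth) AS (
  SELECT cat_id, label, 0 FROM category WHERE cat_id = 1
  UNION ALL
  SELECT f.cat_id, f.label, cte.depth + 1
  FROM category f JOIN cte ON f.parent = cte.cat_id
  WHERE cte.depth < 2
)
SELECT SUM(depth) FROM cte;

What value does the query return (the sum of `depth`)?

Base: cat_id=1 (History) at depth 0.
Iteration 1: rows with parent in {1} -> Fiction (id 2, depth 1), Drama (id 5, depth 1), All (id 10, depth 1).
Iteration 2: rows with parent in {2,5,10} -> Comedy (id 3, depth 2), SciFi (id 8, depth 2), Biology (id 11, depth 2).
Iteration 3: depth < 2 fails for all current rows; recursion stops.
SUM(depth) = 0 + 1 + 1 + 1 + 2 + 2 + 2 = 9.

9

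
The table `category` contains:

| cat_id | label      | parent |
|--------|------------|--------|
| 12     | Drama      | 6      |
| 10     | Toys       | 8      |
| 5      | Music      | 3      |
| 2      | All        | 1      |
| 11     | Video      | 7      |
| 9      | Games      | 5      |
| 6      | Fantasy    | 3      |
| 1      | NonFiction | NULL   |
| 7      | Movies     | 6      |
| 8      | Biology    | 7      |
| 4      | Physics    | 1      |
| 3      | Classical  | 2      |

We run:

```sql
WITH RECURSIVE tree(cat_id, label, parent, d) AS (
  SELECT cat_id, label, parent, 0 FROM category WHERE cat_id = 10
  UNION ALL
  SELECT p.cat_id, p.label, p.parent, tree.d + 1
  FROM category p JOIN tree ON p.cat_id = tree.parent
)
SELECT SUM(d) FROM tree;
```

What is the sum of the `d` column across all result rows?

21

Base: cat_id=10 (Toys), parent=8, d 0.
Iteration 1: join on cat_id=8 -> Biology (id 8, parent=7, d 1).
Iteration 2: join on cat_id=7 -> Movies (id 7, parent=6, d 2).
Iteration 3: join on cat_id=6 -> Fantasy (id 6, parent=3, d 3).
Iteration 4: join on cat_id=3 -> Classical (id 3, parent=2, d 4).
Iteration 5: join on cat_id=2 -> All (id 2, parent=1, d 5).
Iteration 6: join on cat_id=1 -> NonFiction (id 1, parent=NULL, d 6).
Iteration 7: parent is NULL; no match; recursion stops.
SUM(d) = 0 + 1 + 2 + 3 + 4 + 5 + 6 = 21.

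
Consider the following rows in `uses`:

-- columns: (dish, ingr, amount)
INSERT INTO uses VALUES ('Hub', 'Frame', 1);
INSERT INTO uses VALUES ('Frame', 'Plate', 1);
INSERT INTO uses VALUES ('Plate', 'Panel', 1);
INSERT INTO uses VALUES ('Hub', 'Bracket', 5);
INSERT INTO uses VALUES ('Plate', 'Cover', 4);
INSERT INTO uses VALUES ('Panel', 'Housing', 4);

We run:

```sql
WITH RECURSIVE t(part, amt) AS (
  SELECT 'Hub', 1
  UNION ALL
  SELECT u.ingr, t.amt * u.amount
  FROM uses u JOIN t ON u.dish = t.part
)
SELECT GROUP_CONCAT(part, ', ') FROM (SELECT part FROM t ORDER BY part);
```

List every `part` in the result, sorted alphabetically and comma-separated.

Base: (Hub, amt=1).
Iteration 1: components of {Hub} -> Bracket = 1*5 = 5, Frame = 1*1 = 1.
Iteration 2: components of {Bracket,Frame} -> Plate = 1*1 = 1.
Iteration 3: components of {Plate} -> Cover = 1*4 = 4, Panel = 1*1 = 1.
Iteration 4: components of {Cover,Panel} -> Housing = 1*4 = 4.
Iteration 5: no further components; recursion stops.

Bracket, Cover, Frame, Housing, Hub, Panel, Plate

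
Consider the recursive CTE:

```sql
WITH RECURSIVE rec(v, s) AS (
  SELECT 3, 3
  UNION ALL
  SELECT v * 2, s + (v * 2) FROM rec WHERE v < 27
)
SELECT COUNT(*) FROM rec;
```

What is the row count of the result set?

Base: v=3, s=3.
Iteration 1: 3 < 27 holds -> v = 3 * 2 = 6, s = 3 + 6 = 9.
Iteration 2: 6 < 27 holds -> v = 6 * 2 = 12, s = 9 + 12 = 21.
Iteration 3: 12 < 27 holds -> v = 12 * 2 = 24, s = 21 + 24 = 45.
Iteration 4: 24 < 27 holds -> v = 24 * 2 = 48, s = 45 + 48 = 93.
Iteration 5: 48 < 27 fails; recursion stops.
Total rows emitted: 5.

5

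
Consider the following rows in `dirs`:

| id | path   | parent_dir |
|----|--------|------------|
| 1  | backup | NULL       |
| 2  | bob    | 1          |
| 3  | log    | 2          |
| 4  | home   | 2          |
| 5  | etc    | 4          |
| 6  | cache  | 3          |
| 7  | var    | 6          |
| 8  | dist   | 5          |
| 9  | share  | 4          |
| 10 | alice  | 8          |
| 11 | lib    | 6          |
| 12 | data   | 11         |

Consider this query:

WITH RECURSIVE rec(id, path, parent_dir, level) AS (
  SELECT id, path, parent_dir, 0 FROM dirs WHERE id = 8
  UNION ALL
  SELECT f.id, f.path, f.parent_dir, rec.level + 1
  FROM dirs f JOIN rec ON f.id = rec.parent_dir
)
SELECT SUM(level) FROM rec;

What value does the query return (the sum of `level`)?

Base: id=8 (dist), parent_dir=5, level 0.
Iteration 1: join on id=5 -> etc (id 5, parent_dir=4, level 1).
Iteration 2: join on id=4 -> home (id 4, parent_dir=2, level 2).
Iteration 3: join on id=2 -> bob (id 2, parent_dir=1, level 3).
Iteration 4: join on id=1 -> backup (id 1, parent_dir=NULL, level 4).
Iteration 5: parent_dir is NULL; no match; recursion stops.
SUM(level) = 0 + 1 + 2 + 3 + 4 = 10.

10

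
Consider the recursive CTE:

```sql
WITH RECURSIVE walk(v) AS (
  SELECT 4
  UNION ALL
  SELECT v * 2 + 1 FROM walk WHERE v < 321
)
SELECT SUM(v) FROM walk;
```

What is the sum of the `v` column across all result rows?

1267

Base: v=4.
Iteration 1: 4 < 321 holds -> v = 4 * 2 + 1 = 9.
Iteration 2: 9 < 321 holds -> v = 9 * 2 + 1 = 19.
Iteration 3: 19 < 321 holds -> v = 19 * 2 + 1 = 39.
Iteration 4: 39 < 321 holds -> v = 39 * 2 + 1 = 79.
Iteration 5: 79 < 321 holds -> v = 79 * 2 + 1 = 159.
Iteration 6: 159 < 321 holds -> v = 159 * 2 + 1 = 319.
Iteration 7: 319 < 321 holds -> v = 319 * 2 + 1 = 639.
Iteration 8: 639 < 321 fails; recursion stops.
SUM(v) = 4 + 9 + 19 + 39 + 79 + 159 + 319 + 639 = 1267.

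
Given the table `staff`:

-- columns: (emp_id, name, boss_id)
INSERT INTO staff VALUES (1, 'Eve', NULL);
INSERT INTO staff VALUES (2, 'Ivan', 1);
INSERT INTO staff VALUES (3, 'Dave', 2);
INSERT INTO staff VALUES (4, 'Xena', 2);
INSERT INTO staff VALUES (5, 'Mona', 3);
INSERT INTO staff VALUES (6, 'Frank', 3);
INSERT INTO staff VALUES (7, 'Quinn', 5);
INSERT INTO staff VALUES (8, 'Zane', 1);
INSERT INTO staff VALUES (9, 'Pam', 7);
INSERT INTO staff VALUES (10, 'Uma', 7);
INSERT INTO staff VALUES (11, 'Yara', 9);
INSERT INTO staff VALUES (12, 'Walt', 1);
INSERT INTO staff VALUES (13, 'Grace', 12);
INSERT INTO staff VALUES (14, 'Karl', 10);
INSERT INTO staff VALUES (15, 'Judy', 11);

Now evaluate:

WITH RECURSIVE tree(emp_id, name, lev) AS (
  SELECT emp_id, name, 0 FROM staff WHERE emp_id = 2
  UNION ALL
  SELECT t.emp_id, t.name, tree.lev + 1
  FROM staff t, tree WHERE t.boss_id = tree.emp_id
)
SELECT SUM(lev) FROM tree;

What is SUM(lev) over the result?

33

Base: emp_id=2 (Ivan) at lev 0.
Iteration 1: rows with boss_id in {2} -> Dave (id 3, lev 1), Xena (id 4, lev 1).
Iteration 2: rows with boss_id in {3,4} -> Mona (id 5, lev 2), Frank (id 6, lev 2).
Iteration 3: rows with boss_id in {5,6} -> Quinn (id 7, lev 3).
Iteration 4: rows with boss_id in {7} -> Pam (id 9, lev 4), Uma (id 10, lev 4).
Iteration 5: rows with boss_id in {9,10} -> Yara (id 11, lev 5), Karl (id 14, lev 5).
Iteration 6: rows with boss_id in {11,14} -> Judy (id 15, lev 6).
Iteration 7: no rows with boss_id in {15}; recursion stops.
SUM(lev) = 0 + 1 + 1 + 2 + 2 + 3 + 4 + 4 + 5 + 5 + 6 = 33.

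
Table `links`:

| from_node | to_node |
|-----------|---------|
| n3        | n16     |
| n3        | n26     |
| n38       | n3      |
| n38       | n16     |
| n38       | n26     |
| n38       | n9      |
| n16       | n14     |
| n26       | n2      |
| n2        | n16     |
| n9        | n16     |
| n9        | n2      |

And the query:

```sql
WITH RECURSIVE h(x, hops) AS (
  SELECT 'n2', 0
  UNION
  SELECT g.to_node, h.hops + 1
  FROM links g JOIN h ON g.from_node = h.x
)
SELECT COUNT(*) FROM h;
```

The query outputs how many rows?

3

Base: (n2, hops=0).
Iteration 1: edges from {n2} -> (n16, hops=1).
Iteration 2: edges from {n16} -> (n14, hops=2).
Iteration 3: no outgoing edges from {n14}; recursion stops.
Total rows emitted: 3.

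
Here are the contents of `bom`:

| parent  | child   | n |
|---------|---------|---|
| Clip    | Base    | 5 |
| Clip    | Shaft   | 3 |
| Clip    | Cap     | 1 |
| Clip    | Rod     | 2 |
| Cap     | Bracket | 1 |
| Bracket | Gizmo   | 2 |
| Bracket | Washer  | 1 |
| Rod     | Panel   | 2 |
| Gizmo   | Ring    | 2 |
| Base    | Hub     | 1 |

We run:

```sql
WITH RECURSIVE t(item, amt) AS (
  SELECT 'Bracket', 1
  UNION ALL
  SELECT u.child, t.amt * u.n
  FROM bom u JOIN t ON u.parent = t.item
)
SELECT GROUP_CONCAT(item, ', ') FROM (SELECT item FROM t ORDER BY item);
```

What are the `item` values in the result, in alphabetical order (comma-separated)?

Bracket, Gizmo, Ring, Washer

Base: (Bracket, amt=1).
Iteration 1: components of {Bracket} -> Gizmo = 1*2 = 2, Washer = 1*1 = 1.
Iteration 2: components of {Gizmo,Washer} -> Ring = 2*2 = 4.
Iteration 3: no further components; recursion stops.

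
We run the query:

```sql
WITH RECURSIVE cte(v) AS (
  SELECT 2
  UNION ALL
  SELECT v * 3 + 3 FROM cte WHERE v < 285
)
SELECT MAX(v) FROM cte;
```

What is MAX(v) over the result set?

849

Base: v=2.
Iteration 1: 2 < 285 holds -> v = 2 * 3 + 3 = 9.
Iteration 2: 9 < 285 holds -> v = 9 * 3 + 3 = 30.
Iteration 3: 30 < 285 holds -> v = 30 * 3 + 3 = 93.
Iteration 4: 93 < 285 holds -> v = 93 * 3 + 3 = 282.
Iteration 5: 282 < 285 holds -> v = 282 * 3 + 3 = 849.
Iteration 6: 849 < 285 fails; recursion stops.
v values: 2, 9, 30, 93, 282, 849; the maximum is 849.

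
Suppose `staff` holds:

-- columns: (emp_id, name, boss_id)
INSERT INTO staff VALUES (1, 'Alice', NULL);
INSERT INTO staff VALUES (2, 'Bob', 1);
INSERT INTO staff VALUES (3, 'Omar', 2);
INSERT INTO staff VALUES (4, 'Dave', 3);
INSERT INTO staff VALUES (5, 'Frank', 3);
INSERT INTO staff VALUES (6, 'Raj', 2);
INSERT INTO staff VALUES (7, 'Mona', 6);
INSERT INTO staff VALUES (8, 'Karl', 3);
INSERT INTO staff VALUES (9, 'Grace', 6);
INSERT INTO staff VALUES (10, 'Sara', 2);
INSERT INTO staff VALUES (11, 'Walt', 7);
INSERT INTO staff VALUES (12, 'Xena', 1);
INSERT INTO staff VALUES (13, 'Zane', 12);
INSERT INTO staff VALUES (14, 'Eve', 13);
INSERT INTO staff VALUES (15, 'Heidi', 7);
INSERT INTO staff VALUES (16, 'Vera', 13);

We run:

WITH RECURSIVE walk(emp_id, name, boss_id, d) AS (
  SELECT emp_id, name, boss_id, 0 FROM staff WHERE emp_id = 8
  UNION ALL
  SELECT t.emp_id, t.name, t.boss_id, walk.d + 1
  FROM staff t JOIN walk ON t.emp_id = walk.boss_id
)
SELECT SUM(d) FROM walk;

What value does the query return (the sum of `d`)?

Base: emp_id=8 (Karl), boss_id=3, d 0.
Iteration 1: join on emp_id=3 -> Omar (id 3, boss_id=2, d 1).
Iteration 2: join on emp_id=2 -> Bob (id 2, boss_id=1, d 2).
Iteration 3: join on emp_id=1 -> Alice (id 1, boss_id=NULL, d 3).
Iteration 4: boss_id is NULL; no match; recursion stops.
SUM(d) = 0 + 1 + 2 + 3 = 6.

6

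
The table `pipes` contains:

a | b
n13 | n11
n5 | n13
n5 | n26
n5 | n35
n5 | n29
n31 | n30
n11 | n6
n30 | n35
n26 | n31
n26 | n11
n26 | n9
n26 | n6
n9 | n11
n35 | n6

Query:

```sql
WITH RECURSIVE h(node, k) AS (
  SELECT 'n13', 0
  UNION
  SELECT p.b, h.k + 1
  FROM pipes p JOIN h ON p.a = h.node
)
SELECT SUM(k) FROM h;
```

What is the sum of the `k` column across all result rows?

3

Base: (n13, k=0).
Iteration 1: edges from {n13} -> (n11, k=1).
Iteration 2: edges from {n11} -> (n6, k=2).
Iteration 3: no outgoing edges from {n6}; recursion stops.
SUM(k) = 0 + 1 + 2 = 3.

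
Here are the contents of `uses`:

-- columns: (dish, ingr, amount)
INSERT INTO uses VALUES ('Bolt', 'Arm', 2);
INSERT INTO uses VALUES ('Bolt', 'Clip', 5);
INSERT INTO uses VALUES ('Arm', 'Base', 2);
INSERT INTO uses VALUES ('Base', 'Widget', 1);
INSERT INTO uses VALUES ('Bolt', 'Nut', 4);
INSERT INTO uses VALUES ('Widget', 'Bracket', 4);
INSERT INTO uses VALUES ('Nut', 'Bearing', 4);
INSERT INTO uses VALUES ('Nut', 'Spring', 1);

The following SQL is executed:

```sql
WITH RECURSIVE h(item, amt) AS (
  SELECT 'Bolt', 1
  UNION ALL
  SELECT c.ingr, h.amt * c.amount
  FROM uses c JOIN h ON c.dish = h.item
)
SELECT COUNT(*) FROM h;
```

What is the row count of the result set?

9

Base: (Bolt, amt=1).
Iteration 1: components of {Bolt} -> Arm = 1*2 = 2, Clip = 1*5 = 5, Nut = 1*4 = 4.
Iteration 2: components of {Arm,Clip,Nut} -> Base = 2*2 = 4, Bearing = 4*4 = 16, Spring = 4*1 = 4.
Iteration 3: components of {Base,Bearing,Spring} -> Widget = 4*1 = 4.
Iteration 4: components of {Widget} -> Bracket = 4*4 = 16.
Iteration 5: no further components; recursion stops.
Total rows emitted: 9.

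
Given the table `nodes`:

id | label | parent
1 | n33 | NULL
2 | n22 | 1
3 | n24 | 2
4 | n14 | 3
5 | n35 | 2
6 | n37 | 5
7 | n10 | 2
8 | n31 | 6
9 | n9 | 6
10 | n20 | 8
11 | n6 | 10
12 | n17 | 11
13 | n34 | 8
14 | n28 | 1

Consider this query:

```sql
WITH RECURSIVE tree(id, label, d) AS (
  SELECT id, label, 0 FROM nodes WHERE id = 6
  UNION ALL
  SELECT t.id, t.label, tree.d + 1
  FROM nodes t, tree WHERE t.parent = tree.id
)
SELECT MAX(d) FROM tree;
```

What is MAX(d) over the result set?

4

Base: id=6 (n37) at d 0.
Iteration 1: rows with parent in {6} -> n31 (id 8, d 1), n9 (id 9, d 1).
Iteration 2: rows with parent in {8,9} -> n20 (id 10, d 2), n34 (id 13, d 2).
Iteration 3: rows with parent in {10,13} -> n6 (id 11, d 3).
Iteration 4: rows with parent in {11} -> n17 (id 12, d 4).
Iteration 5: no rows with parent in {12}; recursion stops.
d values: 0, 1, 1, 2, 2, 3, 4; the maximum is 4.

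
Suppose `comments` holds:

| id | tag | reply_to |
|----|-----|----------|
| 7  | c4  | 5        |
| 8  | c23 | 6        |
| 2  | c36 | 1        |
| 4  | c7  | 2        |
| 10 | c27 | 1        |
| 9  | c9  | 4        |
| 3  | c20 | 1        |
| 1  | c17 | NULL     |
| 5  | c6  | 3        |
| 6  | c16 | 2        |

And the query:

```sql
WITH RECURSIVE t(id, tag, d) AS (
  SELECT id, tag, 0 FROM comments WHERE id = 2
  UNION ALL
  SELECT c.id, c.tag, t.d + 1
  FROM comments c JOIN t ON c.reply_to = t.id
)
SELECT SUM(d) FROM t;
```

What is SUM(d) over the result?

Base: id=2 (c36) at d 0.
Iteration 1: rows with reply_to in {2} -> c7 (id 4, d 1), c16 (id 6, d 1).
Iteration 2: rows with reply_to in {4,6} -> c23 (id 8, d 2), c9 (id 9, d 2).
Iteration 3: no rows with reply_to in {8,9}; recursion stops.
SUM(d) = 0 + 1 + 1 + 2 + 2 = 6.

6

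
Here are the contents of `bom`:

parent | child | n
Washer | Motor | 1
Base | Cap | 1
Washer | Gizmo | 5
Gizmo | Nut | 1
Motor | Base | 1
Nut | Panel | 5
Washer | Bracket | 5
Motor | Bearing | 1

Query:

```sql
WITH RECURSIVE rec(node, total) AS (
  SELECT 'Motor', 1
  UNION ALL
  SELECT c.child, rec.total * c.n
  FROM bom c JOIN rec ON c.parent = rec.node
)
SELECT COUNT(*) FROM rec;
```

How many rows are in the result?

4

Base: (Motor, total=1).
Iteration 1: components of {Motor} -> Base = 1*1 = 1, Bearing = 1*1 = 1.
Iteration 2: components of {Base,Bearing} -> Cap = 1*1 = 1.
Iteration 3: no further components; recursion stops.
Total rows emitted: 4.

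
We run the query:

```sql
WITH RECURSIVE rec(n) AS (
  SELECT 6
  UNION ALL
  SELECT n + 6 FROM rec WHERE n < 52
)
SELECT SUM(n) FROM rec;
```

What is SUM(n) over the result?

270

Base: n=6.
Iteration 1: 6 < 52 holds -> n = 6 + 6 = 12.
Iteration 2: 12 < 52 holds -> n = 12 + 6 = 18.
Iteration 3: 18 < 52 holds -> n = 18 + 6 = 24.
Iteration 4: 24 < 52 holds -> n = 24 + 6 = 30.
Iteration 5: 30 < 52 holds -> n = 30 + 6 = 36.
Iteration 6: 36 < 52 holds -> n = 36 + 6 = 42.
Iteration 7: 42 < 52 holds -> n = 42 + 6 = 48.
Iteration 8: 48 < 52 holds -> n = 48 + 6 = 54.
Iteration 9: 54 < 52 fails; recursion stops.
SUM(n) = 6 + 12 + 18 + 24 + 30 + 36 + 42 + 48 + 54 = 270.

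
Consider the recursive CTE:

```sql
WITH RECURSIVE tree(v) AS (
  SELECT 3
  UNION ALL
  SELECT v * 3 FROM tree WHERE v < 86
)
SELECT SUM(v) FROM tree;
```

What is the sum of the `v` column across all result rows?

Base: v=3.
Iteration 1: 3 < 86 holds -> v = 3 * 3 = 9.
Iteration 2: 9 < 86 holds -> v = 9 * 3 = 27.
Iteration 3: 27 < 86 holds -> v = 27 * 3 = 81.
Iteration 4: 81 < 86 holds -> v = 81 * 3 = 243.
Iteration 5: 243 < 86 fails; recursion stops.
SUM(v) = 3 + 9 + 27 + 81 + 243 = 363.

363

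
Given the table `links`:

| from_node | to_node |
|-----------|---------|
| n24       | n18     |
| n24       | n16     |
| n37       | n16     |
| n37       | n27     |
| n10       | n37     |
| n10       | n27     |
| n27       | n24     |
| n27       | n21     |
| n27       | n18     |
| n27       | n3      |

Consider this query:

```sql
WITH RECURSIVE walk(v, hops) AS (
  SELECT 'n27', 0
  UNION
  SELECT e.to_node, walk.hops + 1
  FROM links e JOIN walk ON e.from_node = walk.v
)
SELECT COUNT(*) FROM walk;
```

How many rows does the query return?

Base: (n27, hops=0).
Iteration 1: edges from {n27} -> (n18, hops=1), (n21, hops=1), (n24, hops=1), (n3, hops=1).
Iteration 2: edges from {n18,n21,n24,n3} -> (n16, hops=2), (n18, hops=2).
Iteration 3: no outgoing edges from {n16,n18}; recursion stops.
Total rows emitted: 7.

7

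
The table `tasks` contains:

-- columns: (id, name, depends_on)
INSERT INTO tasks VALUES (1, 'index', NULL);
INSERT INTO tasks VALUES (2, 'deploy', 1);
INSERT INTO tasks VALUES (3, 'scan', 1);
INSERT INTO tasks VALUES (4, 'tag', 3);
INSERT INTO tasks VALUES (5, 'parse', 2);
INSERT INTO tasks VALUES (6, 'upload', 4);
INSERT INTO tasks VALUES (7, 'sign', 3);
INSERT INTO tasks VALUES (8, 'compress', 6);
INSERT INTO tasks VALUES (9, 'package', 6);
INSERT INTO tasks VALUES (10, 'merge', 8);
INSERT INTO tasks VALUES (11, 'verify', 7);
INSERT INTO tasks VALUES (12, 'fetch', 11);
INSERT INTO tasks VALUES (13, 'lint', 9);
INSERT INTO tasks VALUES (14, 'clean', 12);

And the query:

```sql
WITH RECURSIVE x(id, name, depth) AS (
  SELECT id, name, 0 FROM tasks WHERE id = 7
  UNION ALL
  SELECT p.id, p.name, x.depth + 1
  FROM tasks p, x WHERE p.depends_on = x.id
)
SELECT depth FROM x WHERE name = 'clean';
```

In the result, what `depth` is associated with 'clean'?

3

Base: id=7 (sign) at depth 0.
Iteration 1: rows with depends_on in {7} -> verify (id 11, depth 1).
Iteration 2: rows with depends_on in {11} -> fetch (id 12, depth 2).
Iteration 3: rows with depends_on in {12} -> clean (id 14, depth 3).
Iteration 4: no rows with depends_on in {14}; recursion stops.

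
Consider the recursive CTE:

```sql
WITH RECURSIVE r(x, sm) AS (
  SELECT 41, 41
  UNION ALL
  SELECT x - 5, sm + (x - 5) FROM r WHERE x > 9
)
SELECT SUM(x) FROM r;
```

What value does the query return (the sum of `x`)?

Base: x=41, sm=41.
Iteration 1: 41 > 9 holds -> x = 41 - 5 = 36, sm = 41 + 36 = 77.
Iteration 2: 36 > 9 holds -> x = 36 - 5 = 31, sm = 77 + 31 = 108.
Iteration 3: 31 > 9 holds -> x = 31 - 5 = 26, sm = 108 + 26 = 134.
Iteration 4: 26 > 9 holds -> x = 26 - 5 = 21, sm = 134 + 21 = 155.
Iteration 5: 21 > 9 holds -> x = 21 - 5 = 16, sm = 155 + 16 = 171.
Iteration 6: 16 > 9 holds -> x = 16 - 5 = 11, sm = 171 + 11 = 182.
Iteration 7: 11 > 9 holds -> x = 11 - 5 = 6, sm = 182 + 6 = 188.
Iteration 8: 6 > 9 fails; recursion stops.
SUM(x) = 41 + 36 + 31 + 26 + 21 + 16 + 11 + 6 = 188.

188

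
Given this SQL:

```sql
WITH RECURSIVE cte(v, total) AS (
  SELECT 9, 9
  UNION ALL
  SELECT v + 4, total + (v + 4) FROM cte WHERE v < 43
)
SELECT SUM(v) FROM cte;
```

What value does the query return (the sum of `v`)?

270

Base: v=9, total=9.
Iteration 1: 9 < 43 holds -> v = 9 + 4 = 13, total = 9 + 13 = 22.
Iteration 2: 13 < 43 holds -> v = 13 + 4 = 17, total = 22 + 17 = 39.
Iteration 3: 17 < 43 holds -> v = 17 + 4 = 21, total = 39 + 21 = 60.
Iteration 4: 21 < 43 holds -> v = 21 + 4 = 25, total = 60 + 25 = 85.
Iteration 5: 25 < 43 holds -> v = 25 + 4 = 29, total = 85 + 29 = 114.
Iteration 6: 29 < 43 holds -> v = 29 + 4 = 33, total = 114 + 33 = 147.
Iteration 7: 33 < 43 holds -> v = 33 + 4 = 37, total = 147 + 37 = 184.
Iteration 8: 37 < 43 holds -> v = 37 + 4 = 41, total = 184 + 41 = 225.
Iteration 9: 41 < 43 holds -> v = 41 + 4 = 45, total = 225 + 45 = 270.
Iteration 10: 45 < 43 fails; recursion stops.
SUM(v) = 9 + 13 + 17 + 21 + 25 + 29 + 33 + 37 + 41 + 45 = 270.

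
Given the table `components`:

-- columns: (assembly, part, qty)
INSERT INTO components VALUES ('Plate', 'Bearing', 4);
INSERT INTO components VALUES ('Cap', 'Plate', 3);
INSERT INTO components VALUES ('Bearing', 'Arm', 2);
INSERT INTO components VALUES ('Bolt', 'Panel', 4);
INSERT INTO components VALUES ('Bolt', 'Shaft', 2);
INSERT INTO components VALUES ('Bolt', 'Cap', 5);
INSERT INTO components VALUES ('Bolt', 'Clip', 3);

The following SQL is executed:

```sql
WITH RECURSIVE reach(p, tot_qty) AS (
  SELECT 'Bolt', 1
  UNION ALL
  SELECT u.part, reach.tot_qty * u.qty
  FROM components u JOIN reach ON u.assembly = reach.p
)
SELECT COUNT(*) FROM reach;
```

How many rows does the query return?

8

Base: (Bolt, tot_qty=1).
Iteration 1: components of {Bolt} -> Cap = 1*5 = 5, Clip = 1*3 = 3, Panel = 1*4 = 4, Shaft = 1*2 = 2.
Iteration 2: components of {Cap,Clip,Panel,Shaft} -> Plate = 5*3 = 15.
Iteration 3: components of {Plate} -> Bearing = 15*4 = 60.
Iteration 4: components of {Bearing} -> Arm = 60*2 = 120.
Iteration 5: no further components; recursion stops.
Total rows emitted: 8.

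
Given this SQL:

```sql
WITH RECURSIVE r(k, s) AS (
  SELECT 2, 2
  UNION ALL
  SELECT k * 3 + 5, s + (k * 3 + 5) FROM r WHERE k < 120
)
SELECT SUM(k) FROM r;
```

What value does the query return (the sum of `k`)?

532

Base: k=2, s=2.
Iteration 1: 2 < 120 holds -> k = 2 * 3 + 5 = 11, s = 2 + 11 = 13.
Iteration 2: 11 < 120 holds -> k = 11 * 3 + 5 = 38, s = 13 + 38 = 51.
Iteration 3: 38 < 120 holds -> k = 38 * 3 + 5 = 119, s = 51 + 119 = 170.
Iteration 4: 119 < 120 holds -> k = 119 * 3 + 5 = 362, s = 170 + 362 = 532.
Iteration 5: 362 < 120 fails; recursion stops.
SUM(k) = 2 + 11 + 38 + 119 + 362 = 532.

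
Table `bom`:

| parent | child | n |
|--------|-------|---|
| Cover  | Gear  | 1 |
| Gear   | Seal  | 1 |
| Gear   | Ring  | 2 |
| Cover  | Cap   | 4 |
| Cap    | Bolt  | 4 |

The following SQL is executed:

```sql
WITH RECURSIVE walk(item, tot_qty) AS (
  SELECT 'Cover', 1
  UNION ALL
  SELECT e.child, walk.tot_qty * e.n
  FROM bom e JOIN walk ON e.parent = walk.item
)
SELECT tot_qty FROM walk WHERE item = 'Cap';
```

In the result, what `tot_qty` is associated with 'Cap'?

Base: (Cover, tot_qty=1).
Iteration 1: components of {Cover} -> Cap = 1*4 = 4, Gear = 1*1 = 1.
Iteration 2: components of {Cap,Gear} -> Bolt = 4*4 = 16, Ring = 1*2 = 2, Seal = 1*1 = 1.
Iteration 3: no further components; recursion stops.

4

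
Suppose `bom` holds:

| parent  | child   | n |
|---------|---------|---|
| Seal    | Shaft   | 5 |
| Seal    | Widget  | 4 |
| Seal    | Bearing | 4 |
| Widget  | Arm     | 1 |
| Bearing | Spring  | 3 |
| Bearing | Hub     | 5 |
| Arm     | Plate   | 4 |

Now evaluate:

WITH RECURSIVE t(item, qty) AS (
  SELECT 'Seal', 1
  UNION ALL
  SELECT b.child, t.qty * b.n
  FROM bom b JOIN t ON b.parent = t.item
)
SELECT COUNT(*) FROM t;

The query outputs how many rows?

8

Base: (Seal, qty=1).
Iteration 1: components of {Seal} -> Bearing = 1*4 = 4, Shaft = 1*5 = 5, Widget = 1*4 = 4.
Iteration 2: components of {Bearing,Shaft,Widget} -> Arm = 4*1 = 4, Hub = 4*5 = 20, Spring = 4*3 = 12.
Iteration 3: components of {Arm,Hub,Spring} -> Plate = 4*4 = 16.
Iteration 4: no further components; recursion stops.
Total rows emitted: 8.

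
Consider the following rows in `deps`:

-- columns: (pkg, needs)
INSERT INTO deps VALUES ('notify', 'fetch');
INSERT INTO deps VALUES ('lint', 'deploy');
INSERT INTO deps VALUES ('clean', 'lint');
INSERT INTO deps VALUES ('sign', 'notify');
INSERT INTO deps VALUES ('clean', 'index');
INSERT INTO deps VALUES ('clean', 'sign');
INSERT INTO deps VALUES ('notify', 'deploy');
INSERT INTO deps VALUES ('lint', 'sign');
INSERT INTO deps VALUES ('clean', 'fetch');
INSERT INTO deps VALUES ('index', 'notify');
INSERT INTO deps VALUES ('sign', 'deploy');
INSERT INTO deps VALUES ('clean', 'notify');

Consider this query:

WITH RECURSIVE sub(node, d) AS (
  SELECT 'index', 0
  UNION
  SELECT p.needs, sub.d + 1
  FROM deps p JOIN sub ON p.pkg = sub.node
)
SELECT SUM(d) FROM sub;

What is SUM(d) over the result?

5

Base: (index, d=0).
Iteration 1: edges from {index} -> (notify, d=1).
Iteration 2: edges from {notify} -> (deploy, d=2), (fetch, d=2).
Iteration 3: no outgoing edges from {deploy,fetch}; recursion stops.
SUM(d) = 0 + 1 + 2 + 2 = 5.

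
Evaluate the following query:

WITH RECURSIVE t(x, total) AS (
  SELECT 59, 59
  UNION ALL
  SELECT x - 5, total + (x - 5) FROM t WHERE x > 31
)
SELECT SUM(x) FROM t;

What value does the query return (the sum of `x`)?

308

Base: x=59, total=59.
Iteration 1: 59 > 31 holds -> x = 59 - 5 = 54, total = 59 + 54 = 113.
Iteration 2: 54 > 31 holds -> x = 54 - 5 = 49, total = 113 + 49 = 162.
Iteration 3: 49 > 31 holds -> x = 49 - 5 = 44, total = 162 + 44 = 206.
Iteration 4: 44 > 31 holds -> x = 44 - 5 = 39, total = 206 + 39 = 245.
Iteration 5: 39 > 31 holds -> x = 39 - 5 = 34, total = 245 + 34 = 279.
Iteration 6: 34 > 31 holds -> x = 34 - 5 = 29, total = 279 + 29 = 308.
Iteration 7: 29 > 31 fails; recursion stops.
SUM(x) = 59 + 54 + 49 + 44 + 39 + 34 + 29 = 308.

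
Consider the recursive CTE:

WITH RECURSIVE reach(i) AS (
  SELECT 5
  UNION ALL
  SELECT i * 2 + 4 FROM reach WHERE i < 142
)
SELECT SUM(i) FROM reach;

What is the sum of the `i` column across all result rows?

Base: i=5.
Iteration 1: 5 < 142 holds -> i = 5 * 2 + 4 = 14.
Iteration 2: 14 < 142 holds -> i = 14 * 2 + 4 = 32.
Iteration 3: 32 < 142 holds -> i = 32 * 2 + 4 = 68.
Iteration 4: 68 < 142 holds -> i = 68 * 2 + 4 = 140.
Iteration 5: 140 < 142 holds -> i = 140 * 2 + 4 = 284.
Iteration 6: 284 < 142 fails; recursion stops.
SUM(i) = 5 + 14 + 32 + 68 + 140 + 284 = 543.

543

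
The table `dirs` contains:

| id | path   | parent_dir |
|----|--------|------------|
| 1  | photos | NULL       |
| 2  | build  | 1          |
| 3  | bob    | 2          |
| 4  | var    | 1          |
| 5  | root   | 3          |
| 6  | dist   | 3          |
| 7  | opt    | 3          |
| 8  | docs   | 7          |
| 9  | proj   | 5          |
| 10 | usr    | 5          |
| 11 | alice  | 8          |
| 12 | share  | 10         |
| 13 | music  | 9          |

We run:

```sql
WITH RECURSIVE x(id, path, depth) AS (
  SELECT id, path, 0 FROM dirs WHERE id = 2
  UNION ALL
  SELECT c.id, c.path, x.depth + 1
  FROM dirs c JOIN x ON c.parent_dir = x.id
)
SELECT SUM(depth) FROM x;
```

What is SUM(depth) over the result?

Base: id=2 (build) at depth 0.
Iteration 1: rows with parent_dir in {2} -> bob (id 3, depth 1).
Iteration 2: rows with parent_dir in {3} -> root (id 5, depth 2), dist (id 6, depth 2), opt (id 7, depth 2).
Iteration 3: rows with parent_dir in {5,6,7} -> docs (id 8, depth 3), proj (id 9, depth 3), usr (id 10, depth 3).
Iteration 4: rows with parent_dir in {8,9,10} -> alice (id 11, depth 4), share (id 12, depth 4), music (id 13, depth 4).
Iteration 5: no rows with parent_dir in {11,12,13}; recursion stops.
SUM(depth) = 0 + 1 + 2 + 2 + 2 + 3 + 3 + 3 + 4 + 4 + 4 = 28.

28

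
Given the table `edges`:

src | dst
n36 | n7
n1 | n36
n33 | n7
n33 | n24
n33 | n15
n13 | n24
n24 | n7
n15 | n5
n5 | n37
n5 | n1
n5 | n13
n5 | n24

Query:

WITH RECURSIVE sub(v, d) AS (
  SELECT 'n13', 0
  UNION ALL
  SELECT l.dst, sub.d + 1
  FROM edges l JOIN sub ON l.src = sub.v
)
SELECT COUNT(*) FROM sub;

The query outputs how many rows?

3

Base: (n13, d=0).
Iteration 1: edges from {n13} -> (n24, d=1).
Iteration 2: edges from {n24} -> (n7, d=2).
Iteration 3: no outgoing edges from {n7}; recursion stops.
Total rows emitted: 3.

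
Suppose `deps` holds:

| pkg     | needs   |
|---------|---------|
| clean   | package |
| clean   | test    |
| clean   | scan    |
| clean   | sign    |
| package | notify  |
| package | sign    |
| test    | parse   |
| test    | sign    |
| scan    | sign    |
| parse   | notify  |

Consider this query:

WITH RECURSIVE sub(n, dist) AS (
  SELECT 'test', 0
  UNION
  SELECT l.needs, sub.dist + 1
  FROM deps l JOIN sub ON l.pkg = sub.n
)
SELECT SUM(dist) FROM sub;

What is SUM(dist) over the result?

Base: (test, dist=0).
Iteration 1: edges from {test} -> (parse, dist=1), (sign, dist=1).
Iteration 2: edges from {parse,sign} -> (notify, dist=2).
Iteration 3: no outgoing edges from {notify}; recursion stops.
SUM(dist) = 0 + 1 + 1 + 2 = 4.

4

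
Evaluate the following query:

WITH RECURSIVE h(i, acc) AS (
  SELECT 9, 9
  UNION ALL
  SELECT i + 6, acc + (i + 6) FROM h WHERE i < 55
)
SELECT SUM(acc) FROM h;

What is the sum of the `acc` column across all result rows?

Base: i=9, acc=9.
Iteration 1: 9 < 55 holds -> i = 9 + 6 = 15, acc = 9 + 15 = 24.
Iteration 2: 15 < 55 holds -> i = 15 + 6 = 21, acc = 24 + 21 = 45.
Iteration 3: 21 < 55 holds -> i = 21 + 6 = 27, acc = 45 + 27 = 72.
Iteration 4: 27 < 55 holds -> i = 27 + 6 = 33, acc = 72 + 33 = 105.
Iteration 5: 33 < 55 holds -> i = 33 + 6 = 39, acc = 105 + 39 = 144.
Iteration 6: 39 < 55 holds -> i = 39 + 6 = 45, acc = 144 + 45 = 189.
Iteration 7: 45 < 55 holds -> i = 45 + 6 = 51, acc = 189 + 51 = 240.
Iteration 8: 51 < 55 holds -> i = 51 + 6 = 57, acc = 240 + 57 = 297.
Iteration 9: 57 < 55 fails; recursion stops.
SUM(acc) = 9 + 24 + 45 + 72 + 105 + 144 + 189 + 240 + 297 = 1125.

1125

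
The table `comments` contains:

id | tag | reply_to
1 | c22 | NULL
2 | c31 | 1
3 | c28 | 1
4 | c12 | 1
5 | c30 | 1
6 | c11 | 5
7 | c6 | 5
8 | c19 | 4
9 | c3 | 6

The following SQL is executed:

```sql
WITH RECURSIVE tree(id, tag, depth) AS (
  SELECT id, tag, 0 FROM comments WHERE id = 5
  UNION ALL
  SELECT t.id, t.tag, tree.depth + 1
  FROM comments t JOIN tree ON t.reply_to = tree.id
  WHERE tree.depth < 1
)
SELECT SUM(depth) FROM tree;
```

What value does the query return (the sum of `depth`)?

2

Base: id=5 (c30) at depth 0.
Iteration 1: rows with reply_to in {5} -> c11 (id 6, depth 1), c6 (id 7, depth 1).
Iteration 2: depth < 1 fails for all current rows; recursion stops.
SUM(depth) = 0 + 1 + 1 = 2.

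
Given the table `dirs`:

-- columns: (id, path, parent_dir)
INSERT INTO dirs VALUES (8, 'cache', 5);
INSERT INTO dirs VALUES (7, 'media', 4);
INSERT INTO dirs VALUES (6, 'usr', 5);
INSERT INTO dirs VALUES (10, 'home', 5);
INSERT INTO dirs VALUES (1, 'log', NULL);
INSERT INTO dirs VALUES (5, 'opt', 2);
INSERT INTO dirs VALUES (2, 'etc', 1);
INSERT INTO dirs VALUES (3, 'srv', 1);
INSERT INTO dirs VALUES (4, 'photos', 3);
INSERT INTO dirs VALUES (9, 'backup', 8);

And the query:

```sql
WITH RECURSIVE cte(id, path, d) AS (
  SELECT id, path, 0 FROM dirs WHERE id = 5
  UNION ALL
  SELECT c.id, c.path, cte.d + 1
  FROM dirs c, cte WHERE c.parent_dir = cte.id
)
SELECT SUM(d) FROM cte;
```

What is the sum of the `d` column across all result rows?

Base: id=5 (opt) at d 0.
Iteration 1: rows with parent_dir in {5} -> usr (id 6, d 1), cache (id 8, d 1), home (id 10, d 1).
Iteration 2: rows with parent_dir in {6,8,10} -> backup (id 9, d 2).
Iteration 3: no rows with parent_dir in {9}; recursion stops.
SUM(d) = 0 + 1 + 1 + 1 + 2 = 5.

5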